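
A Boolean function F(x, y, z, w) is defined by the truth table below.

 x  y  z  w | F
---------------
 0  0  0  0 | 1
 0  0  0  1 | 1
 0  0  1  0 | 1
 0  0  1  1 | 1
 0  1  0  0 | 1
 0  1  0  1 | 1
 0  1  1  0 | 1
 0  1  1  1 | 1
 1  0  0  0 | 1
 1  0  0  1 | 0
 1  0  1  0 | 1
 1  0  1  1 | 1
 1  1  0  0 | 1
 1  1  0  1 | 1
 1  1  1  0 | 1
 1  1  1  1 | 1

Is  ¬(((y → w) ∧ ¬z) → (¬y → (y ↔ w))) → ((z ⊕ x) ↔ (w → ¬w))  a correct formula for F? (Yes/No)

Yes

Check the formula against F row by row:
  x=0, y=0, z=0, w=0: formula gives 1, F = 1 ✓
  x=0, y=0, z=0, w=1: formula gives 1, F = 1 ✓
  x=0, y=0, z=1, w=0: formula gives 1, F = 1 ✓
  x=0, y=0, z=1, w=1: formula gives 1, F = 1 ✓
  …and likewise for the remaining 12 rows.
All 16 rows match — the expression computes F exactly.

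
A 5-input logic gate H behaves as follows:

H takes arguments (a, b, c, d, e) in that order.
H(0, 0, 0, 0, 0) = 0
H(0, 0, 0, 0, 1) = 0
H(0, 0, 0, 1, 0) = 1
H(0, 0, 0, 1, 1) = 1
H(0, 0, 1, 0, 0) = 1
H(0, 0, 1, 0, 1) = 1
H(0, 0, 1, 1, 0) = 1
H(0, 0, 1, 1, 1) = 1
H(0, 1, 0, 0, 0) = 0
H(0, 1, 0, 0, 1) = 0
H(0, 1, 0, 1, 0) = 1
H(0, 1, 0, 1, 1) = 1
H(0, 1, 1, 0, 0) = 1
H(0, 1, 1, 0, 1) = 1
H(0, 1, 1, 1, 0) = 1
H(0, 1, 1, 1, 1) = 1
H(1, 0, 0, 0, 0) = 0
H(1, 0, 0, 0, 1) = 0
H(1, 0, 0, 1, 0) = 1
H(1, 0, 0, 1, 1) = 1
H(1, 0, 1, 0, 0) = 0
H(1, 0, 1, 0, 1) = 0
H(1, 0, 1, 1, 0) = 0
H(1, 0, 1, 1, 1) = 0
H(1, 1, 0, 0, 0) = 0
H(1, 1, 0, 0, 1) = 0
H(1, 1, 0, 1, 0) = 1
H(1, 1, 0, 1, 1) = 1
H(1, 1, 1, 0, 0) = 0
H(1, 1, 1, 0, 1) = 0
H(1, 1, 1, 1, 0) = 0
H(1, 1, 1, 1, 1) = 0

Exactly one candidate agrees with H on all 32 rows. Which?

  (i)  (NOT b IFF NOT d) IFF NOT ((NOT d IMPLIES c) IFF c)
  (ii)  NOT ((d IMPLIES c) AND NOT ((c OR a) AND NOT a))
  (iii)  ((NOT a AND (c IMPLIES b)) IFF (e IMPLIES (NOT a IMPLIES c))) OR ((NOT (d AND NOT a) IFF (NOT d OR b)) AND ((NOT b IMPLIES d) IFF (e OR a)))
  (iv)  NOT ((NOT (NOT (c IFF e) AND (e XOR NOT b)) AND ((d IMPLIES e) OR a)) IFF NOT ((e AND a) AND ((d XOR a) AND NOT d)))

(i): at (0,0,0,1,0) it gives 0, but H = 1 — eliminated.
(iii): at (0,0,0,0,0) it gives 1, but H = 0 — eliminated.
(iv): at (0,0,0,1,1) it gives 0, but H = 1 — eliminated.
(ii) is the remaining candidate, and it agrees with H on all 32 inputs.

ii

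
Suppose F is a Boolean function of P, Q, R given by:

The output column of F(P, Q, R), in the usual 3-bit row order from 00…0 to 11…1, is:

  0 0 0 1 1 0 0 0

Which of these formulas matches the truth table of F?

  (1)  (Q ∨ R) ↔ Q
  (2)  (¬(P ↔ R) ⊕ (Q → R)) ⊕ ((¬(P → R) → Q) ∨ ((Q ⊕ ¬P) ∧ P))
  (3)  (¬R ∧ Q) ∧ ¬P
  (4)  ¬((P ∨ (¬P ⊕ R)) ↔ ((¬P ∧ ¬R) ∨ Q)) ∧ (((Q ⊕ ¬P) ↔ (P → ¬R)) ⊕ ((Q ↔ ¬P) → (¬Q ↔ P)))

(1): at (0,0,0) it gives 1, but F = 0 — eliminated.
(2): at (0,0,1) it gives 1, but F = 0 — eliminated.
(3): at (0,1,0) it gives 1, but F = 0 — eliminated.
(4) is the remaining candidate, and it agrees with F on all 8 inputs.

4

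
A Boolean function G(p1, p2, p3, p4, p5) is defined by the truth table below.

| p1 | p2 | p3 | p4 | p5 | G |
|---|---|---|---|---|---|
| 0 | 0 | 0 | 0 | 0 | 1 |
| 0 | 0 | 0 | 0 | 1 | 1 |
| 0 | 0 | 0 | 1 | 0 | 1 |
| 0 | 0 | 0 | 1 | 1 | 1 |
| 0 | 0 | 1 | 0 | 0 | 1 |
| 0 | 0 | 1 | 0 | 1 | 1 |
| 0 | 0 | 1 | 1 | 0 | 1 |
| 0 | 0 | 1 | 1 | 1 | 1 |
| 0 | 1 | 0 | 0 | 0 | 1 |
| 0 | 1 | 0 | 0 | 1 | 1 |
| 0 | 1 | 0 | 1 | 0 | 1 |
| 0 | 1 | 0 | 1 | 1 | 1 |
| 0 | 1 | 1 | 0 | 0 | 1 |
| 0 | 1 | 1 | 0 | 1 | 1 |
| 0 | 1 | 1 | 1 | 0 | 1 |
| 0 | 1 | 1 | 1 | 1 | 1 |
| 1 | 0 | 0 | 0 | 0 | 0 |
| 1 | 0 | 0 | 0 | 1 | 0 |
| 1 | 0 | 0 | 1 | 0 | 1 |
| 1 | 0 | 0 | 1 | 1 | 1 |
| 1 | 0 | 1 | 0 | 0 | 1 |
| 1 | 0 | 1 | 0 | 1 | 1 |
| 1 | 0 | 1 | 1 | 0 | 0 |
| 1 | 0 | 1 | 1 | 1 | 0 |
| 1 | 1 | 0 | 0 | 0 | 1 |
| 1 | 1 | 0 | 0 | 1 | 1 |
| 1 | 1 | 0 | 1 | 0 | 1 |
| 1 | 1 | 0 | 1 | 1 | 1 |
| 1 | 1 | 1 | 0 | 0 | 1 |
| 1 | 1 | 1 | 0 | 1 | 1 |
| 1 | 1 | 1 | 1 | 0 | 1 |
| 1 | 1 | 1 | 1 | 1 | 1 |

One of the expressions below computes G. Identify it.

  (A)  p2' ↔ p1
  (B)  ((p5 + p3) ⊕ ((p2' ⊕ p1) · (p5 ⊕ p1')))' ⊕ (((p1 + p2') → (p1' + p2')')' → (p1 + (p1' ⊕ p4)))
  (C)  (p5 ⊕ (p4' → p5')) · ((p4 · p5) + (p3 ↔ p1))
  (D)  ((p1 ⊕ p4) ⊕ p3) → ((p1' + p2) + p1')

(A) fails at (0,0,0,0,0): the formula yields 0, G is 1.
(B) fails at (0,0,0,1,0): the formula yields 0, G is 1.
(C) fails at (0,0,0,1,1): the formula yields 0, G is 1.
That leaves (D). Evaluating it on every row reproduces the table of G exactly.

D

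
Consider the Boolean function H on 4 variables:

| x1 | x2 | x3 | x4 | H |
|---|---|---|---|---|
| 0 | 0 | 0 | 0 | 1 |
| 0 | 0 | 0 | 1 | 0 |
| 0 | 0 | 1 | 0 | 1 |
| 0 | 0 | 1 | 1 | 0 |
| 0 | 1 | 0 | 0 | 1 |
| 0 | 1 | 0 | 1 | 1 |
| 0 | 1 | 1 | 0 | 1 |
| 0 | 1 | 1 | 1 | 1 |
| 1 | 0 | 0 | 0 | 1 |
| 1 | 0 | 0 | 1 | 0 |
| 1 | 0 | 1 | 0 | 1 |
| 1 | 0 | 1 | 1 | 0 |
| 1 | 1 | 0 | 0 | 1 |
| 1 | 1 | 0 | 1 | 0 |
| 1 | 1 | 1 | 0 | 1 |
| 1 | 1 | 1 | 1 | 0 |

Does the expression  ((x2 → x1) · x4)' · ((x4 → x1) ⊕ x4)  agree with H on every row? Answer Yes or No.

Check the formula against H row by row:
  x1=0, x2=0, x3=0, x4=0: formula gives 1, H = 1 ✓
  x1=0, x2=0, x3=0, x4=1: formula gives 0, H = 0 ✓
  x1=0, x2=0, x3=1, x4=0: formula gives 1, H = 1 ✓
  x1=0, x2=0, x3=1, x4=1: formula gives 0, H = 0 ✓
  …and likewise for the remaining 12 rows.
No disagreement on any input; they are logically equivalent.

Yes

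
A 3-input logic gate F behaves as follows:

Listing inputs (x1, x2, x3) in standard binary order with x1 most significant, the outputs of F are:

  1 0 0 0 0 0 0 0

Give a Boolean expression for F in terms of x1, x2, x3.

The output is 1 only when every input is 0 — NOR of all inputs.

F(x1, x2, x3) = not ((x1 or x2) or x3)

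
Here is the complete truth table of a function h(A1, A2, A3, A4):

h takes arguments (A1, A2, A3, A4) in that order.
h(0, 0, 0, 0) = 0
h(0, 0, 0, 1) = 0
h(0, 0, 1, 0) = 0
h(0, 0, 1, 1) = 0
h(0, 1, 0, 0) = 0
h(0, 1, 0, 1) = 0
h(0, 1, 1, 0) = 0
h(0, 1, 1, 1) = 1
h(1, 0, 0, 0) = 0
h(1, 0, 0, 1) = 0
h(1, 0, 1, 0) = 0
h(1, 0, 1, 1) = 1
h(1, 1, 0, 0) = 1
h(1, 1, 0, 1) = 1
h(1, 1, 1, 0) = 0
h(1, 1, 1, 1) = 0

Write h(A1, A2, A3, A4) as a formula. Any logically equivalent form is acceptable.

Collect the rows where h=1 — (0,1,1,1), (1,0,1,1), (1,1,0,0), (1,1,0,1) — and write one minterm per row: ¬A1·A2·A3·A4, A1·¬A2·A3·A4, A1·A2·¬A3·¬A4, A1·A2·¬A3·A4. Their union (logical OR) reproduces the table exactly.

h(A1, A2, A3, A4) = (((((not A1 and A2) and A3) and A4) or (((A1 and not A2) and A3) and A4)) or (((A1 and A2) and not A3) and not A4)) or (((A1 and A2) and not A3) and A4)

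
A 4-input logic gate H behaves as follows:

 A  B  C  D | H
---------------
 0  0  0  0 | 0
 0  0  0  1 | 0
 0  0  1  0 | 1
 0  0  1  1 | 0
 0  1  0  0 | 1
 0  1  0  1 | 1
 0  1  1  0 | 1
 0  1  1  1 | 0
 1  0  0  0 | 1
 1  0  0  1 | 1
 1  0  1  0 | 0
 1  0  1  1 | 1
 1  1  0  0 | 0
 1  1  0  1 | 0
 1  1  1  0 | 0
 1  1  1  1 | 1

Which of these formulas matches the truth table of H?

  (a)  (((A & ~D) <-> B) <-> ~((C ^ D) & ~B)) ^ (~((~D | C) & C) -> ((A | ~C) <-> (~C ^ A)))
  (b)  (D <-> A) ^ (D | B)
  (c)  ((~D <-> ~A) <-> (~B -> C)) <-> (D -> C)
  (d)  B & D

(a) fails at (0,0,0,1): the formula yields 1, H is 0.
(b) fails at (0,0,0,0): the formula yields 1, H is 0.
(d) fails at (0,0,1,0): the formula yields 0, H is 1.
(c) is the remaining candidate, and it agrees with H on all 16 inputs.

c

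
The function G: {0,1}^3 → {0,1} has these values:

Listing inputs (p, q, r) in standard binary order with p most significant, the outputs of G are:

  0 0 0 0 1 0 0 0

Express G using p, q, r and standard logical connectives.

Only row (1,0,0) gives 1. That row's minterm p·¬q·¬r is G directly.

G(p, q, r) = (p and not q) and not r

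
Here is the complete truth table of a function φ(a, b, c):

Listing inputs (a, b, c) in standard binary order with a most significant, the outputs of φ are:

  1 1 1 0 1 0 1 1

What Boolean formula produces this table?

φ(a, b, c) = NOT (((NOT a AND b) AND c) OR ((a AND NOT b) AND c))

φ is 0 on only 2 rows — (0,1,1), (1,0,1). Writing each as a minterm (¬a·b·c, a·¬b·c) and OR-ing them characterizes exactly where φ=0, so φ is the negation of that disjunction.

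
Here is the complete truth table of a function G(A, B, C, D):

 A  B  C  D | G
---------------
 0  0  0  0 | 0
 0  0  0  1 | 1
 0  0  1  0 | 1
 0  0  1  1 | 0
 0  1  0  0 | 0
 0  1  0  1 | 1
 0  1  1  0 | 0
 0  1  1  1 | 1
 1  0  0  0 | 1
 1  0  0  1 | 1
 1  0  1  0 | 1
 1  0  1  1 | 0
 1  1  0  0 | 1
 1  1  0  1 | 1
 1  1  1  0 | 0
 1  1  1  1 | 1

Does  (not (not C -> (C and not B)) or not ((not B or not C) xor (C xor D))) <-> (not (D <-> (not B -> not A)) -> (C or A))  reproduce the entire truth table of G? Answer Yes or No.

Test each input against both G and the formula:
  A=0, B=0, C=0, D=0: formula gives 0, G = 0 ✓
  A=0, B=0, C=0, D=1: formula gives 1, G = 1 ✓
  A=0, B=0, C=1, D=0: formula gives 1, G = 1 ✓
  A=0, B=0, C=1, D=1: formula gives 0, G = 0 ✓
  …and likewise for the remaining 12 rows.
All 16 rows match — the expression computes G exactly.

Yes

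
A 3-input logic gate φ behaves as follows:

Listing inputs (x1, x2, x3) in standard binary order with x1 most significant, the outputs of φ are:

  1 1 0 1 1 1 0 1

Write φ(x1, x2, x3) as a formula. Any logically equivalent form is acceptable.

The 0-rows are (0,1,0), (1,1,0). Take each as a conjunction (¬x1·x2·¬x3, x1·x2·¬x3), form their disjunction, and complement — that gives a formula that is 1 everywhere φ is.

φ(x1, x2, x3) = not (((not x1 and x2) and not x3) or ((x1 and x2) and not x3))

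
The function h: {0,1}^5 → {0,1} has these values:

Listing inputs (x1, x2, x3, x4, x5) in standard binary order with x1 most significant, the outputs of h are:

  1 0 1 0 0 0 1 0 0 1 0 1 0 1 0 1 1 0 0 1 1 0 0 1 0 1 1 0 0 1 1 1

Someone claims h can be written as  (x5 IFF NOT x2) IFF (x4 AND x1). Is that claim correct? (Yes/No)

Check the formula against h row by row:
  x1=0, x2=0, x3=0, x4=0, x5=0: formula gives 1, h = 1 ✓
  x1=0, x2=0, x3=0, x4=0, x5=1: formula gives 0, h = 0 ✓
  x1=0, x2=0, x3=0, x4=1, x5=0: formula gives 1, h = 1 ✓
  x1=0, x2=0, x3=0, x4=1, x5=1: formula gives 0, h = 0 ✓
  x1=0, x2=0, x3=1, x4=0, x5=0: formula gives 1, but h = 0 ✗
Row (0,0,1,0,0) is a counterexample, so the formula is not equivalent to h.

No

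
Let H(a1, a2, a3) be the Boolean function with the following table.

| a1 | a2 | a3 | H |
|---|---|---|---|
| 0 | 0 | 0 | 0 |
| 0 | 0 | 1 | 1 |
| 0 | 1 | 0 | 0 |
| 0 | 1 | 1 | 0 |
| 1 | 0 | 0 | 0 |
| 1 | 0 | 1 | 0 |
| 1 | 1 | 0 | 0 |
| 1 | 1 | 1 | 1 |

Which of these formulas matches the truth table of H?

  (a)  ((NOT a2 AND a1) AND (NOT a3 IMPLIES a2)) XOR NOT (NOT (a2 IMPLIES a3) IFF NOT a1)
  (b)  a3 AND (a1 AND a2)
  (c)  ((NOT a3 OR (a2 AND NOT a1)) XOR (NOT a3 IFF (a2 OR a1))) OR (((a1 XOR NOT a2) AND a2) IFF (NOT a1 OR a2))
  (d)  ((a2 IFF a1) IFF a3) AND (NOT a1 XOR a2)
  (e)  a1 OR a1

(a) disagrees with H on (0,0,0) (formula → 1, table → 0); rule it out.
(b) disagrees with H on (0,0,1) (formula → 0, table → 1); rule it out.
(c) disagrees with H on (0,0,0) (formula → 1, table → 0); rule it out.
(e) disagrees with H on (0,0,1) (formula → 0, table → 1); rule it out.
(d) is the remaining candidate, and it agrees with H on all 8 inputs.

d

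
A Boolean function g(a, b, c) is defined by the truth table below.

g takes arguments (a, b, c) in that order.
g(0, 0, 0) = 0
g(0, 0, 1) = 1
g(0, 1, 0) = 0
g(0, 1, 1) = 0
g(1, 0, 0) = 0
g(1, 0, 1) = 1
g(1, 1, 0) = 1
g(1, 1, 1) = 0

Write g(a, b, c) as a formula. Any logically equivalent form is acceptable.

Collect the rows where g=1 — (0,0,1), (1,0,1), (1,1,0) — and write one minterm per row: ¬a·¬b·c, a·¬b·c, a·b·¬c. Their union (logical OR) reproduces the table exactly.

g(a, b, c) = (((~a & ~b) & c) | ((a & ~b) & c)) | ((a & b) & ~c)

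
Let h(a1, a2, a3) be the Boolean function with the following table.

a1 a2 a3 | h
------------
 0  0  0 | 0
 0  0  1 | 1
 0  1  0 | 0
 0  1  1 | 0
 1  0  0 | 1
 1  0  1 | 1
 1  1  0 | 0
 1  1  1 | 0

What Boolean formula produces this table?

h=1 on 3 inputs: (0,0,1), (1,0,0), (1,0,1). Reading each as a conjunction of literals (¬a1·¬a2·a3, a1·¬a2·¬a3, a1·¬a2·a3) and taking the OR gives the canonical DNF.

h(a1, a2, a3) = (((NOT a1 AND NOT a2) AND a3) OR ((a1 AND NOT a2) AND NOT a3)) OR ((a1 AND NOT a2) AND a3)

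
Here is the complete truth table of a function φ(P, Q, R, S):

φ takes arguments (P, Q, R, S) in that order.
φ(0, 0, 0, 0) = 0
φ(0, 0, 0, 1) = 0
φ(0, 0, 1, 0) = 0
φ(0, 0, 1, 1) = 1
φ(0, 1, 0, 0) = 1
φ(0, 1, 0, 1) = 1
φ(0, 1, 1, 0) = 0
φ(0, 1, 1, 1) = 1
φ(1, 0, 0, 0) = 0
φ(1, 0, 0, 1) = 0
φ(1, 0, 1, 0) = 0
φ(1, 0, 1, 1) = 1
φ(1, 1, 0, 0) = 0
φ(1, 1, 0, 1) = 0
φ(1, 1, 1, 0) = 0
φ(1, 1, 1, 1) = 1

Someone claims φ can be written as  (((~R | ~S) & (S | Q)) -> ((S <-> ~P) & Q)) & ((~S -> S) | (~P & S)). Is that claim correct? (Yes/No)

No

Test each input against both φ and the formula:
  P=0, Q=0, R=0, S=0: formula gives 0, φ = 0 ✓
  P=0, Q=0, R=0, S=1: formula gives 0, φ = 0 ✓
  P=0, Q=0, R=1, S=0: formula gives 0, φ = 0 ✓
  P=0, Q=0, R=1, S=1: formula gives 1, φ = 1 ✓
  P=0, Q=1, R=0, S=0: formula gives 0, but φ = 1 ✗
Row (0,1,0,0) is a counterexample, so the formula is not equivalent to φ.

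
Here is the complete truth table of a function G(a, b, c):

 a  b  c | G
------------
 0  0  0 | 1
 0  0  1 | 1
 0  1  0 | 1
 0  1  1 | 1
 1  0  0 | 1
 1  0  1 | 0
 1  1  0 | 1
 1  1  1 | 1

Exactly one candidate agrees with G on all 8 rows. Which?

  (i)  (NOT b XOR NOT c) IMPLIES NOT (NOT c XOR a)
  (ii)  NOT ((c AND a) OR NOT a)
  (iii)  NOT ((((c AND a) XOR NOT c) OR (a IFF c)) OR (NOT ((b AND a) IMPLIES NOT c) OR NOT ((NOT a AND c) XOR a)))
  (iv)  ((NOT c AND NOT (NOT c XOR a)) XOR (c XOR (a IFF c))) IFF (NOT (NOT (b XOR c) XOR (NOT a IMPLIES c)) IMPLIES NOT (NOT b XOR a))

(i) disagrees with G on (0,1,0) (formula → 0, table → 1); rule it out.
(ii) disagrees with G on (0,0,0) (formula → 0, table → 1); rule it out.
(iii) disagrees with G on (0,0,0) (formula → 0, table → 1); rule it out.
(iv) is the remaining candidate, and it agrees with G on all 8 inputs.

iv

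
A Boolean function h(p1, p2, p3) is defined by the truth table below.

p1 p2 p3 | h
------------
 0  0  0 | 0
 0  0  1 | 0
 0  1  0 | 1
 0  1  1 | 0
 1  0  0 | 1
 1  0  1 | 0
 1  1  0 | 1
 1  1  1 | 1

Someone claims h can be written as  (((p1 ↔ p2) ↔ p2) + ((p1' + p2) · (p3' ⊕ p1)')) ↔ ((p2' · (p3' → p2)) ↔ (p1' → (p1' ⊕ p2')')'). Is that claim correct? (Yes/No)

Evaluate (((p1 ↔ p2) ↔ p2) + ((p1' + p2) · (p3' ⊕ p1)')) ↔ ((p2' · (p3' → p2)) ↔ (p1' → (p1' ⊕ p2')')') on each row and compare to h:
  p1=0, p2=0, p3=0: formula gives 0, h = 0 ✓
  p1=0, p2=0, p3=1: formula gives 0, h = 0 ✓
  p1=0, p2=1, p3=0: formula gives 1, h = 1 ✓
  p1=0, p2=1, p3=1: formula gives 0, h = 0 ✓
  p1=1, p2=0, p3=0: formula gives 1, h = 1 ✓
  …and likewise for the remaining 3 rows.
Every row agrees, so the formula is equivalent.

Yes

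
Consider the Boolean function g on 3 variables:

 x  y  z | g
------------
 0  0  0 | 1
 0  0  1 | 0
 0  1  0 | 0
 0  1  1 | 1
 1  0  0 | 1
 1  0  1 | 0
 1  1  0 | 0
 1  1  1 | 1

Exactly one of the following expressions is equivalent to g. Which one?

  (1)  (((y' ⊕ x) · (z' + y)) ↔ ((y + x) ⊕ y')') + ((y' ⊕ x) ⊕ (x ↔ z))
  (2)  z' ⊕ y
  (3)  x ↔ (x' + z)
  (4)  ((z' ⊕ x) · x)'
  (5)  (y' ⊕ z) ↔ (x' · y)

(1): at (0,0,0) it gives 0, but g = 1 — eliminated.
(3): at (0,0,0) it gives 0, but g = 1 — eliminated.
(4): at (0,0,1) it gives 1, but g = 0 — eliminated.
(5): at (0,0,0) it gives 0, but g = 1 — eliminated.
Only (2) survives; checking it on all 8 rows confirms it matches g.

2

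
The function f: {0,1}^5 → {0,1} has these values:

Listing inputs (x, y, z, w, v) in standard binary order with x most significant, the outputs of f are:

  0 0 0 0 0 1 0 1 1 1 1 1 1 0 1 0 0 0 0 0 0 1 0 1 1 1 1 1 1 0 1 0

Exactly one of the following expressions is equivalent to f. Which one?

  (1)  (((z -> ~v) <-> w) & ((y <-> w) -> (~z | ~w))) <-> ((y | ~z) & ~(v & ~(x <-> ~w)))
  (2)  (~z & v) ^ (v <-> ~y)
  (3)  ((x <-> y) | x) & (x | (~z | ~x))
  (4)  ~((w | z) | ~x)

2

(1): at (0,0,0,0,1) it gives 1, but f = 0 — eliminated.
(3): at (0,0,0,0,0) it gives 1, but f = 0 — eliminated.
(4): at (0,0,1,0,1) it gives 0, but f = 1 — eliminated.
Only (2) survives; checking it on all 32 rows confirms it matches f.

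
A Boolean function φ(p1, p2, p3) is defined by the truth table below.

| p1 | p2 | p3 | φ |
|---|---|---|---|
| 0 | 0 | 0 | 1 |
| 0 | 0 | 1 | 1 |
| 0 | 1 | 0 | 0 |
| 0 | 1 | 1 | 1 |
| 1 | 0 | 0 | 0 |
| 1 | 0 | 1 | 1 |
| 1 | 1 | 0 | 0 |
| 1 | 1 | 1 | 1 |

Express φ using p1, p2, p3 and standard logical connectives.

φ(p1, p2, p3) = ~((((~p1 & p2) & ~p3) | ((p1 & ~p2) & ~p3)) | ((p1 & p2) & ~p3))

There are just 3 zero rows: (0,1,0), (1,0,0), (1,1,0). Their minterms are ¬p1·p2·¬p3, p1·¬p2·¬p3, p1·p2·¬p3; the OR of those covers precisely the 0-outputs, and negating it yields φ.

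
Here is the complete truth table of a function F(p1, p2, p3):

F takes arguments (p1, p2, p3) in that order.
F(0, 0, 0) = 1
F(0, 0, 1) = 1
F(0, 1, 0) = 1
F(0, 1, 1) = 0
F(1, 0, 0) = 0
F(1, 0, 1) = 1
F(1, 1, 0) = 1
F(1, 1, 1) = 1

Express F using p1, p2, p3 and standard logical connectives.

There are just 2 zero rows: (0,1,1), (1,0,0). Their minterms are ¬p1·p2·p3, p1·¬p2·¬p3; the OR of those covers precisely the 0-outputs, and negating it yields F.

F(p1, p2, p3) = ¬(((¬p1 ∧ p2) ∧ p3) ∨ ((p1 ∧ ¬p2) ∧ ¬p3))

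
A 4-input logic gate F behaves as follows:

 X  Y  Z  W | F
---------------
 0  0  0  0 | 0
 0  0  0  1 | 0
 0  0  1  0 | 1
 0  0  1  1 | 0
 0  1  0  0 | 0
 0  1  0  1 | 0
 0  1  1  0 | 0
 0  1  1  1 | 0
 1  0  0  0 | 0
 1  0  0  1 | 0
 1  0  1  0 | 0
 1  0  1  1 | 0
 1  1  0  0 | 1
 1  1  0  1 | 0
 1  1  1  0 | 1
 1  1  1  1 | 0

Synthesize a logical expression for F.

Collect the rows where F=1 — (0,0,1,0), (1,1,0,0), (1,1,1,0) — and write one minterm per row: ¬X·¬Y·Z·¬W, X·Y·¬Z·¬W, X·Y·Z·¬W. Their union (logical OR) reproduces the table exactly.

F(X, Y, Z, W) = ((((not X and not Y) and Z) and not W) or (((X and Y) and not Z) and not W)) or (((X and Y) and Z) and not W)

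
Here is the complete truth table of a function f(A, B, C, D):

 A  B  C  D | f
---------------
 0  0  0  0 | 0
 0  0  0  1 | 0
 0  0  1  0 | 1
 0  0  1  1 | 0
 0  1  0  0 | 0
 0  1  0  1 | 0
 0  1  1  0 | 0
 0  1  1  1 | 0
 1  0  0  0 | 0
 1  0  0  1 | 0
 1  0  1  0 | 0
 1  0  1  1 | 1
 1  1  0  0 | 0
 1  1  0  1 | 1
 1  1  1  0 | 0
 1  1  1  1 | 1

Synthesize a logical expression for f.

Collect the rows where f=1 — (0,0,1,0), (1,0,1,1), (1,1,0,1), (1,1,1,1) — and write one minterm per row: ¬A·¬B·C·¬D, A·¬B·C·D, A·B·¬C·D, A·B·C·D. Their union (logical OR) reproduces the table exactly.

f(A, B, C, D) = (((((A' · B') · C) · D') + (((A · B') · C) · D)) + (((A · B) · C') · D)) + (((A · B) · C) · D)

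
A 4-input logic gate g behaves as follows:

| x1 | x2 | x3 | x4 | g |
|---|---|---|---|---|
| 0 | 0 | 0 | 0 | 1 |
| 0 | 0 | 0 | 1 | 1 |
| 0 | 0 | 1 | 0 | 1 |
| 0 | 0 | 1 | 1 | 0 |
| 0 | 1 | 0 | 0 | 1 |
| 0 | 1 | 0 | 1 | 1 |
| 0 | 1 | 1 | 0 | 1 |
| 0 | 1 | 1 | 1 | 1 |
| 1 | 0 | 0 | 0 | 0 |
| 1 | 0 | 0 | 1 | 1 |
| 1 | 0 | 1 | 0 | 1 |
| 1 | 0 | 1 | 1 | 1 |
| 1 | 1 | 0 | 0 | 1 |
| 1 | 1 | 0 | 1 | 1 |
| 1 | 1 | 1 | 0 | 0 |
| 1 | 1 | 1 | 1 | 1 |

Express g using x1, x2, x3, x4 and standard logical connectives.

g is 0 on only 3 rows — (0,0,1,1), (1,0,0,0), (1,1,1,0). Writing each as a minterm (¬x1·¬x2·x3·x4, x1·¬x2·¬x3·¬x4, x1·x2·x3·¬x4) and OR-ing them characterizes exactly where g=0, so g is the negation of that disjunction.

g(x1, x2, x3, x4) = ¬(((((¬x1 ∧ ¬x2) ∧ x3) ∧ x4) ∨ (((x1 ∧ ¬x2) ∧ ¬x3) ∧ ¬x4)) ∨ (((x1 ∧ x2) ∧ x3) ∧ ¬x4))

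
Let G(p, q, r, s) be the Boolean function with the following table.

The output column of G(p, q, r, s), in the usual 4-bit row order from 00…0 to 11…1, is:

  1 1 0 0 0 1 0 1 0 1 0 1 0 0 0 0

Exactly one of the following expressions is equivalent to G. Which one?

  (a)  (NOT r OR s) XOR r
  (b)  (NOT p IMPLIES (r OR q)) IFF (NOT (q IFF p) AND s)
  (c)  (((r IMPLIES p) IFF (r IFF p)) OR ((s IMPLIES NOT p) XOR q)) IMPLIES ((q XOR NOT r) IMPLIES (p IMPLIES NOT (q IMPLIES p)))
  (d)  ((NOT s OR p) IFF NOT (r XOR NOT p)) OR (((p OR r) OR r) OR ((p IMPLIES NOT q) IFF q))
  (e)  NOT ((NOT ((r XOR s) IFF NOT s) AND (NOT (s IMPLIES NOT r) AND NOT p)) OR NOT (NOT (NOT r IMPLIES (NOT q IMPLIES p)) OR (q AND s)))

(a) disagrees with G on (0,0,1,0) (formula → 1, table → 0); rule it out.
(c) disagrees with G on (0,0,1,0) (formula → 1, table → 0); rule it out.
(d) disagrees with G on (0,0,0,0) (formula → 0, table → 1); rule it out.
(e) disagrees with G on (1,0,0,1) (formula → 0, table → 1); rule it out.
(b) is the remaining candidate, and it agrees with G on all 16 inputs.

b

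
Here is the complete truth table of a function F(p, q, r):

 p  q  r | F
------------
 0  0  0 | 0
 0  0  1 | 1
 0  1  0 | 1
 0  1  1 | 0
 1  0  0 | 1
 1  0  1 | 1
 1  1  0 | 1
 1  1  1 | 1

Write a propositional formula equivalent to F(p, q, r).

F(p, q, r) = not (((not p and not q) and not r) or ((not p and q) and r))

The 0-rows are (0,0,0), (0,1,1). Take each as a conjunction (¬p·¬q·¬r, ¬p·q·r), form their disjunction, and complement — that gives a formula that is 1 everywhere F is.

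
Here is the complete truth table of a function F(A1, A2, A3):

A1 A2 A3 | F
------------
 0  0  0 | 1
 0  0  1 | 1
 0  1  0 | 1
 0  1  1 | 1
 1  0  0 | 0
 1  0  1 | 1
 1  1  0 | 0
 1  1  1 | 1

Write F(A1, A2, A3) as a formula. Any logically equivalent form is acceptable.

F is 0 on only 2 rows — (1,0,0), (1,1,0). Writing each as a minterm (A1·¬A2·¬A3, A1·A2·¬A3) and OR-ing them characterizes exactly where F=0, so F is the negation of that disjunction.

F(A1, A2, A3) = (((A1 · A2') · A3') + ((A1 · A2) · A3'))'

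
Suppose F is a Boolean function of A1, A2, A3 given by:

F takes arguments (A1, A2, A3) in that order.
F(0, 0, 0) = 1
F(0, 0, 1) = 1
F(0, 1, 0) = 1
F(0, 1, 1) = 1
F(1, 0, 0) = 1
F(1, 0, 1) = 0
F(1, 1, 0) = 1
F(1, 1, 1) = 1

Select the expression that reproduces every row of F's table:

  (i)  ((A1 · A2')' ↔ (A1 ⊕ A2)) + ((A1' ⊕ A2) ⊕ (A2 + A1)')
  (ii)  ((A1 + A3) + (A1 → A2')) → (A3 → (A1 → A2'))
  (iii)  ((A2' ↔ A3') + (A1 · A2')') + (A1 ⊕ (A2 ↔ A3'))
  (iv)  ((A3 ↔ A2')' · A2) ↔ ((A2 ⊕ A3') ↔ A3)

iii

(i): at (0,0,0) it gives 0, but F = 1 — eliminated.
(ii): at (1,0,1) it gives 1, but F = 0 — eliminated.
(iv): at (0,1,0) it gives 0, but F = 1 — eliminated.
Only (iii) survives; checking it on all 8 rows confirms it matches F.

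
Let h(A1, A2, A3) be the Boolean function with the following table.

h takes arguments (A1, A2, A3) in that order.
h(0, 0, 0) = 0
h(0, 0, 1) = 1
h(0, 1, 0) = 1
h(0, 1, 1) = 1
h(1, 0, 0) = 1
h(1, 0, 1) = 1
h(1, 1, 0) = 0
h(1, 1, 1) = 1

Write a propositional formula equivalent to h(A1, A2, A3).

h is 0 on only 2 rows — (0,0,0), (1,1,0). Writing each as a minterm (¬A1·¬A2·¬A3, A1·A2·¬A3) and OR-ing them characterizes exactly where h=0, so h is the negation of that disjunction.

h(A1, A2, A3) = ¬(((¬A1 ∧ ¬A2) ∧ ¬A3) ∨ ((A1 ∧ A2) ∧ ¬A3))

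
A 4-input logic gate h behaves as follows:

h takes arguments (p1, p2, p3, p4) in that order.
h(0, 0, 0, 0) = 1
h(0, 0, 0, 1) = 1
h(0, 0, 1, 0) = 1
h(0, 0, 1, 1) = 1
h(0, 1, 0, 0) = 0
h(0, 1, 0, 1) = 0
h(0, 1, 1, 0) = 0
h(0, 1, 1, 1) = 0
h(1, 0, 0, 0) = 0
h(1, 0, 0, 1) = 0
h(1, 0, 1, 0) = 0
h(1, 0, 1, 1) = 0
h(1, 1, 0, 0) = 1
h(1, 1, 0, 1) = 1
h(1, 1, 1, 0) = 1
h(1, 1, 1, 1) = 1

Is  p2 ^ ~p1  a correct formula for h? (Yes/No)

Test each input against both h and the formula:
  p1=0, p2=0, p3=0, p4=0: formula gives 1, h = 1 ✓
  p1=0, p2=0, p3=0, p4=1: formula gives 1, h = 1 ✓
  p1=0, p2=0, p3=1, p4=0: formula gives 1, h = 1 ✓
  p1=0, p2=0, p3=1, p4=1: formula gives 1, h = 1 ✓
  …and likewise for the remaining 12 rows.
All 16 rows match — the expression computes h exactly.

Yes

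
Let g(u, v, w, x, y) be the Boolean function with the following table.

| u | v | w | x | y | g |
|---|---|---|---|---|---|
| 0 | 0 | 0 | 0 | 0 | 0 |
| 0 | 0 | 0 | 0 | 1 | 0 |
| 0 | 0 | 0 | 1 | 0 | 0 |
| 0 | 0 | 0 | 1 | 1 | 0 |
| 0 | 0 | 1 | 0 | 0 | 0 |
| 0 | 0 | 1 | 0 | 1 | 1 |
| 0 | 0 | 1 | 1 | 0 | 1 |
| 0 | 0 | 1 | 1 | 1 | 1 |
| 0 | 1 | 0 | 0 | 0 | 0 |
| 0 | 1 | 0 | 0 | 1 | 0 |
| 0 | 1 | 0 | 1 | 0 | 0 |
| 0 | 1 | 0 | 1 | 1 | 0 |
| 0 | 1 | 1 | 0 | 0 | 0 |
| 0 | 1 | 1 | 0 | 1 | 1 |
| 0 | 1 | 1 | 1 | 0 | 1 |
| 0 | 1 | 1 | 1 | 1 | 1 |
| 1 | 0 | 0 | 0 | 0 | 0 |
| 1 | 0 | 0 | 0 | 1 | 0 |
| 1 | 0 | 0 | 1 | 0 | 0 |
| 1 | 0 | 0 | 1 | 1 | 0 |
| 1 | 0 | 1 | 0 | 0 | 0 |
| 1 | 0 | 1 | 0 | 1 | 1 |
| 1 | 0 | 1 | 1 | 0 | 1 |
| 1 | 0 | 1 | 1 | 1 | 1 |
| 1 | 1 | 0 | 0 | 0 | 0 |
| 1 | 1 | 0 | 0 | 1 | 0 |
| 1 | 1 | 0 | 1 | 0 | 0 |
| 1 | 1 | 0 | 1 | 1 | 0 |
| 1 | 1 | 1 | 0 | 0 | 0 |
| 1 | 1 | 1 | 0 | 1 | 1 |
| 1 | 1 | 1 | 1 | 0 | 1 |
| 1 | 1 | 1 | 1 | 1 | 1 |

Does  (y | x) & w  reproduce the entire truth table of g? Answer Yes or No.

Evaluate (y | x) & w on each row and compare to g:
  u=0, v=0, w=0, x=0, y=0: formula gives 0, g = 0 ✓
  u=0, v=0, w=0, x=0, y=1: formula gives 0, g = 0 ✓
  u=0, v=0, w=0, x=1, y=0: formula gives 0, g = 0 ✓
  u=0, v=0, w=0, x=1, y=1: formula gives 0, g = 0 ✓
  …and likewise for the remaining 28 rows.
Every row agrees, so the formula is equivalent.

Yes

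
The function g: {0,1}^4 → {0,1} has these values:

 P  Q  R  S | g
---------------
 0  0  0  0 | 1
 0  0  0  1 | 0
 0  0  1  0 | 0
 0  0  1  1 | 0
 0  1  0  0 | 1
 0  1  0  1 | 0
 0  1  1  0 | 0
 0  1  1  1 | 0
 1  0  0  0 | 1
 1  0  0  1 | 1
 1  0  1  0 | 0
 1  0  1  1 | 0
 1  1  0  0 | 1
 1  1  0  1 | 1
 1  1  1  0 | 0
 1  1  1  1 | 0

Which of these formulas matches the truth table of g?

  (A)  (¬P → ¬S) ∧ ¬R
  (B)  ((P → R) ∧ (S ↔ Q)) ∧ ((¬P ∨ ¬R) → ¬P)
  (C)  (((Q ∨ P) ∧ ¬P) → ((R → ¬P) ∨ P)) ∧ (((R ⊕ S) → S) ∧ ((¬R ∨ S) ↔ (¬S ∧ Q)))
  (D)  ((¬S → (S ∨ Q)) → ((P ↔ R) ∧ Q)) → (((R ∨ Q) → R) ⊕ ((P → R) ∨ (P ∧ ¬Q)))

(B): at (0,0,1,0) it gives 1, but g = 0 — eliminated.
(C): at (0,0,0,0) it gives 0, but g = 1 — eliminated.
(D): at (0,0,0,0) it gives 0, but g = 1 — eliminated.
That leaves (A). Evaluating it on every row reproduces the table of g exactly.

A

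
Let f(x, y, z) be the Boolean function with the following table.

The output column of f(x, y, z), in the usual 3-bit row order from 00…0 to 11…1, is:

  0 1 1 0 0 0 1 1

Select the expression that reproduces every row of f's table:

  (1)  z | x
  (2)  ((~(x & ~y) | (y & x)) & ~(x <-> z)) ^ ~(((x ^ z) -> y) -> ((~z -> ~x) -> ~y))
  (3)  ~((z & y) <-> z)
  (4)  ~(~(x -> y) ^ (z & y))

(1) disagrees with f on (0,1,0) (formula → 0, table → 1); rule it out.
(3) disagrees with f on (0,1,0) (formula → 0, table → 1); rule it out.
(4) disagrees with f on (0,0,0) (formula → 1, table → 0); rule it out.
Only (2) survives; checking it on all 8 rows confirms it matches f.

2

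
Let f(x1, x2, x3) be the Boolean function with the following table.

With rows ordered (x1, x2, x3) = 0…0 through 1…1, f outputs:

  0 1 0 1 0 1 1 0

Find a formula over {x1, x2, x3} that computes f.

The 1-rows are (0,0,1), (0,1,1), (1,0,1), (1,1,0). Each contributes one minterm — ¬x1·¬x2·x3; ¬x1·x2·x3; x1·¬x2·x3; x1·x2·¬x3 — and their disjunction is a sum-of-products form of f.

f(x1, x2, x3) = ((((¬x1 ∧ ¬x2) ∧ x3) ∨ ((¬x1 ∧ x2) ∧ x3)) ∨ ((x1 ∧ ¬x2) ∧ x3)) ∨ ((x1 ∧ x2) ∧ ¬x3)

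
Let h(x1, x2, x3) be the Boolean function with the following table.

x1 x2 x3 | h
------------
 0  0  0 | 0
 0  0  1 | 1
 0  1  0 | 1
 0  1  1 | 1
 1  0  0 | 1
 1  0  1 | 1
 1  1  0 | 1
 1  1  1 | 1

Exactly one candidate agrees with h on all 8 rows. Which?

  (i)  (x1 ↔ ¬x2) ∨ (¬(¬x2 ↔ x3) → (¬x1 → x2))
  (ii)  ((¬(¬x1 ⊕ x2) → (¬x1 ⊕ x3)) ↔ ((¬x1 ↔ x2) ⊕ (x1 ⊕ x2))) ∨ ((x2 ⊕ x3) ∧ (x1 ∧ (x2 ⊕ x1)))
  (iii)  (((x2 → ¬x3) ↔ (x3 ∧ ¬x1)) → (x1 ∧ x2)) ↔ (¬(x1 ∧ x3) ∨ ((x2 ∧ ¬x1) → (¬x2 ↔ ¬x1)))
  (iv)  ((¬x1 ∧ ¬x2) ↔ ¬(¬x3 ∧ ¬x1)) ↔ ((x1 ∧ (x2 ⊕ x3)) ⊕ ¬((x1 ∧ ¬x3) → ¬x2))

i

(ii): at (0,0,1) it gives 0, but h = 1 — eliminated.
(iii): at (0,0,0) it gives 1, but h = 0 — eliminated.
(iv): at (0,0,0) it gives 1, but h = 0 — eliminated.
That leaves (i). Evaluating it on every row reproduces the table of h exactly.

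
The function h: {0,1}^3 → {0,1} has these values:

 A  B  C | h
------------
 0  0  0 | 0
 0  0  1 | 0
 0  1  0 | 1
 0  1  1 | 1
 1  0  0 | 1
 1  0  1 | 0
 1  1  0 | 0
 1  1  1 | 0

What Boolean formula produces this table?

The 1-rows are (0,1,0), (0,1,1), (1,0,0). Each contributes one minterm — ¬A·B·¬C; ¬A·B·C; A·¬B·¬C — and their disjunction is a sum-of-products form of h.

h(A, B, C) = (((A' · B) · C') + ((A' · B) · C)) + ((A · B') · C')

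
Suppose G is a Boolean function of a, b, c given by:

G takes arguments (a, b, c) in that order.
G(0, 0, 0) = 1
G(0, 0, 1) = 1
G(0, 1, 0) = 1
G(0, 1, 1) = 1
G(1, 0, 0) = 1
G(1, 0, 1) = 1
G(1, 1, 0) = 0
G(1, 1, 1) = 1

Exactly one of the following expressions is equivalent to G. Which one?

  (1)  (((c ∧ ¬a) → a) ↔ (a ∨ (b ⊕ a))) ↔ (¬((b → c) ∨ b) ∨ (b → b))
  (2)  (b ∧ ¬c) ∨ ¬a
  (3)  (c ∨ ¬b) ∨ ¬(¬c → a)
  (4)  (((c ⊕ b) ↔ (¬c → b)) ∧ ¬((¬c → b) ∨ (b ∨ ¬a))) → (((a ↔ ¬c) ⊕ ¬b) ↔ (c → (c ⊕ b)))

(1) fails at (0,0,0): the formula yields 0, G is 1.
(2) fails at (1,0,0): the formula yields 0, G is 1.
(4) fails at (1,0,0): the formula yields 0, G is 1.
Only (3) survives; checking it on all 8 rows confirms it matches G.

3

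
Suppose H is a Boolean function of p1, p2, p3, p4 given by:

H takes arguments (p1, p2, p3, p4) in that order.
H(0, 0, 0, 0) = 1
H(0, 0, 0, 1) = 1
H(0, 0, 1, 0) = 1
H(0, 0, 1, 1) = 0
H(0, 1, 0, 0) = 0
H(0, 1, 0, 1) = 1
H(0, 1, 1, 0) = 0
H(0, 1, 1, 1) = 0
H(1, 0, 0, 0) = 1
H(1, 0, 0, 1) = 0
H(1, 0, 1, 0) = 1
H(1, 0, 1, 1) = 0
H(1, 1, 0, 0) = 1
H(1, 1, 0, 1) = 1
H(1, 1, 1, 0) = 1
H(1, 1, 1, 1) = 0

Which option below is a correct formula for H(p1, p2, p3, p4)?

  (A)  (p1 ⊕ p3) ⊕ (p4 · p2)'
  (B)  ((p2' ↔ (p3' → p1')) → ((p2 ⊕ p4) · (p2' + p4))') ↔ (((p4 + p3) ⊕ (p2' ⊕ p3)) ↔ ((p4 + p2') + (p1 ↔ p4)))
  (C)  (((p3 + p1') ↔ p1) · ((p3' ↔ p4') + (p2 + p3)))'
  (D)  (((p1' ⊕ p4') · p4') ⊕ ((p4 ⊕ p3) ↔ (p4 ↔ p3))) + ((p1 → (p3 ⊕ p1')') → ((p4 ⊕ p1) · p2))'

(A) disagrees with H on (0,0,1,0) (formula → 0, table → 1); rule it out.
(C) disagrees with H on (0,0,1,1) (formula → 1, table → 0); rule it out.
(D) disagrees with H on (0,0,1,1) (formula → 1, table → 0); rule it out.
That leaves (B). Evaluating it on every row reproduces the table of H exactly.

B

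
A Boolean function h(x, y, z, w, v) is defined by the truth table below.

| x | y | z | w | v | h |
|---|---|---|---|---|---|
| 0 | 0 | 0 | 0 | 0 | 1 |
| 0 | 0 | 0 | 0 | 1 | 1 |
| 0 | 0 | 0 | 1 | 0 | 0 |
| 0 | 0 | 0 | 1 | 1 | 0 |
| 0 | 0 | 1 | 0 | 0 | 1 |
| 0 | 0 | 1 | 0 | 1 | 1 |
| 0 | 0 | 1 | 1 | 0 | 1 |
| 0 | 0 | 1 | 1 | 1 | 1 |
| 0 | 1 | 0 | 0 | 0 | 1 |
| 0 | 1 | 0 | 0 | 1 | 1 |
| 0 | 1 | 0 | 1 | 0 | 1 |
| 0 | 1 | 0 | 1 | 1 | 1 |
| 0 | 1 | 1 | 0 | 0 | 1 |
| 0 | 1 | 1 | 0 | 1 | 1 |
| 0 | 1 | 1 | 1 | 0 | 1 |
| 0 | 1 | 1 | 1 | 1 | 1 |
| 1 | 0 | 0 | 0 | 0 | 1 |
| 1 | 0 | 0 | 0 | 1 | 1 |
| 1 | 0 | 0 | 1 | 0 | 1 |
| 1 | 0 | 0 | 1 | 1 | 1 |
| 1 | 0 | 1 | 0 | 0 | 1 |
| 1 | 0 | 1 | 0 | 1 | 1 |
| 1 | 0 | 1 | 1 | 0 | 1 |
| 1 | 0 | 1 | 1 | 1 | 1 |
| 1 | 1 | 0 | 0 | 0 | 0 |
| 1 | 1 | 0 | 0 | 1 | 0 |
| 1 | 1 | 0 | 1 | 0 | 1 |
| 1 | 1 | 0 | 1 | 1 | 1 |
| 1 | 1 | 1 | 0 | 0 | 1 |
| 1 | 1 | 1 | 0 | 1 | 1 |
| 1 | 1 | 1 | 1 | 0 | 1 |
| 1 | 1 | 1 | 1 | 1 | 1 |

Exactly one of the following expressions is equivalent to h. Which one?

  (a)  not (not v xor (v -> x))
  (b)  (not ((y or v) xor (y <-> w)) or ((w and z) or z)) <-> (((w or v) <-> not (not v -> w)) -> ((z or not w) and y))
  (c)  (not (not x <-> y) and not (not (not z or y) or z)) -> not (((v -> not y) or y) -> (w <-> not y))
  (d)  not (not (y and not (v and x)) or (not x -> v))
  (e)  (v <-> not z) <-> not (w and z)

c

(a) fails at (0,0,0,1,0): the formula yields 1, h is 0.
(b) fails at (0,0,0,0,0): the formula yields 0, h is 1.
(d) fails at (0,0,0,0,0): the formula yields 0, h is 1.
(e) fails at (0,0,0,0,0): the formula yields 0, h is 1.
Only (c) survives; checking it on all 32 rows confirms it matches h.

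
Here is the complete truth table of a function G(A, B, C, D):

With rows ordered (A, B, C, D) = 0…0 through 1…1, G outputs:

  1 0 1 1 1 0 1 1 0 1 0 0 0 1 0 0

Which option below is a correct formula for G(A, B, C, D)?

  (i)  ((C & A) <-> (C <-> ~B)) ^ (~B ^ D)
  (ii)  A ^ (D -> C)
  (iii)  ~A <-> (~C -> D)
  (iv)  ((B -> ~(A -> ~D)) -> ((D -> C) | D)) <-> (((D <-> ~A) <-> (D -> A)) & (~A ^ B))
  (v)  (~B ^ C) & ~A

ii

(i) disagrees with G on (0,0,0,0) (formula → 0, table → 1); rule it out.
(iii) disagrees with G on (0,0,0,0) (formula → 0, table → 1); rule it out.
(iv) disagrees with G on (0,0,0,0) (formula → 0, table → 1); rule it out.
(v) disagrees with G on (0,0,0,1) (formula → 1, table → 0); rule it out.
Only (ii) survives; checking it on all 16 rows confirms it matches G.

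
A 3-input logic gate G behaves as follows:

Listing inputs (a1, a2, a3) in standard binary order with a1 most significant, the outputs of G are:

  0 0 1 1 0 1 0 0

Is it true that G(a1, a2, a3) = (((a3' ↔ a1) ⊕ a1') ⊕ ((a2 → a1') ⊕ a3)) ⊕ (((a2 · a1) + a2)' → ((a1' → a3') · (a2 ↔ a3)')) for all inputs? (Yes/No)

Test each input against both G and the formula:
  a1=0, a2=0, a3=0: formula gives 0, G = 0 ✓
  a1=0, a2=0, a3=1: formula gives 0, G = 0 ✓
  a1=0, a2=1, a3=0: formula gives 1, G = 1 ✓
  a1=0, a2=1, a3=1: formula gives 1, G = 1 ✓
  a1=1, a2=0, a3=0: formula gives 0, G = 0 ✓
  … (the remaining 3 rows also agree.)
No disagreement on any input; they are logically equivalent.

Yes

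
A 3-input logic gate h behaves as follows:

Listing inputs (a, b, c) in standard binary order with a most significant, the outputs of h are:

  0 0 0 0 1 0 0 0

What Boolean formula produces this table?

Only row (1,0,0) gives 1. That row's minterm a·¬b·¬c is h directly.

h(a, b, c) = (a and not b) and not c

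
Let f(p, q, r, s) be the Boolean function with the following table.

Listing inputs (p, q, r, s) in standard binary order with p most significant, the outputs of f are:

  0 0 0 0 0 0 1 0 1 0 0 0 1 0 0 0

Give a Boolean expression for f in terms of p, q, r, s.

Collect the rows where f=1 — (0,1,1,0), (1,0,0,0), (1,1,0,0) — and write one minterm per row: ¬p·q·r·¬s, p·¬q·¬r·¬s, p·q·¬r·¬s. Their union (logical OR) reproduces the table exactly.

f(p, q, r, s) = ((((~p & q) & r) & ~s) | (((p & ~q) & ~r) & ~s)) | (((p & q) & ~r) & ~s)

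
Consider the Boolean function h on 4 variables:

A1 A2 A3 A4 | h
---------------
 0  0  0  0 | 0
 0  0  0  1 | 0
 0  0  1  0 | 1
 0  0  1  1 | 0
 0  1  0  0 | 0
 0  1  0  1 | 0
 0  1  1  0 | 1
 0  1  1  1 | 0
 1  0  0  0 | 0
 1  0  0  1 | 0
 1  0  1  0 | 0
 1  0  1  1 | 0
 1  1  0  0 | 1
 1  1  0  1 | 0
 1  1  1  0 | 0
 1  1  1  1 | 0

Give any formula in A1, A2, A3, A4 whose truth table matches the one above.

h(A1, A2, A3, A4) = ((((¬A1 ∧ ¬A2) ∧ A3) ∧ ¬A4) ∨ (((¬A1 ∧ A2) ∧ A3) ∧ ¬A4)) ∨ (((A1 ∧ A2) ∧ ¬A3) ∧ ¬A4)

Collect the rows where h=1 — (0,0,1,0), (0,1,1,0), (1,1,0,0) — and write one minterm per row: ¬A1·¬A2·A3·¬A4, ¬A1·A2·A3·¬A4, A1·A2·¬A3·¬A4. Their union (logical OR) reproduces the table exactly.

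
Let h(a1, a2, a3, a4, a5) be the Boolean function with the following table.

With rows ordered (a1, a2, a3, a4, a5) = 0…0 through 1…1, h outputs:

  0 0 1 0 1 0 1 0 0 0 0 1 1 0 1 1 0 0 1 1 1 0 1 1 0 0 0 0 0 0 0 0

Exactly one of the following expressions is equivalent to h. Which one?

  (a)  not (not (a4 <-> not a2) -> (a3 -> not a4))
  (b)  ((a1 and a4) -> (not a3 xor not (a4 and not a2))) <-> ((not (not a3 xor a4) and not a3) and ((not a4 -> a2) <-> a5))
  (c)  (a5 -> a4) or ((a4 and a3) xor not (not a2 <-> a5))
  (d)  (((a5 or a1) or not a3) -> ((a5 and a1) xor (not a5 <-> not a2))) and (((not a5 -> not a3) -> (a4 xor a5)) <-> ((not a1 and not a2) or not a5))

d

(a) fails at (0,0,0,1,0): the formula yields 0, h is 1.
(b) fails at (0,0,0,1,0): the formula yields 0, h is 1.
(c) fails at (0,0,0,0,0): the formula yields 1, h is 0.
That leaves (d). Evaluating it on every row reproduces the table of h exactly.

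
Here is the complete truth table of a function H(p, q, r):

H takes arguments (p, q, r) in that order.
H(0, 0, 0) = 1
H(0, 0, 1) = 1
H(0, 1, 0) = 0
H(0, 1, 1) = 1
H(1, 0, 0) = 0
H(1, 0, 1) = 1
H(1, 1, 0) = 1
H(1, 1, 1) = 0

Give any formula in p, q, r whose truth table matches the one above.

H is 0 on only 3 rows — (0,1,0), (1,0,0), (1,1,1). Writing each as a minterm (¬p·q·¬r, p·¬q·¬r, p·q·r) and OR-ing them characterizes exactly where H=0, so H is the negation of that disjunction.

H(p, q, r) = ¬((((¬p ∧ q) ∧ ¬r) ∨ ((p ∧ ¬q) ∧ ¬r)) ∨ ((p ∧ q) ∧ r))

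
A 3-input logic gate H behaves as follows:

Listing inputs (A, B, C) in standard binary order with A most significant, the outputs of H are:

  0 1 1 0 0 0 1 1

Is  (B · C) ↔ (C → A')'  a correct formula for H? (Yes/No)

Test each input against both H and the formula:
  A=0, B=0, C=0: formula gives 1, but H = 0 ✗
Row (0,0,0) is a counterexample, so the formula is not equivalent to H.

No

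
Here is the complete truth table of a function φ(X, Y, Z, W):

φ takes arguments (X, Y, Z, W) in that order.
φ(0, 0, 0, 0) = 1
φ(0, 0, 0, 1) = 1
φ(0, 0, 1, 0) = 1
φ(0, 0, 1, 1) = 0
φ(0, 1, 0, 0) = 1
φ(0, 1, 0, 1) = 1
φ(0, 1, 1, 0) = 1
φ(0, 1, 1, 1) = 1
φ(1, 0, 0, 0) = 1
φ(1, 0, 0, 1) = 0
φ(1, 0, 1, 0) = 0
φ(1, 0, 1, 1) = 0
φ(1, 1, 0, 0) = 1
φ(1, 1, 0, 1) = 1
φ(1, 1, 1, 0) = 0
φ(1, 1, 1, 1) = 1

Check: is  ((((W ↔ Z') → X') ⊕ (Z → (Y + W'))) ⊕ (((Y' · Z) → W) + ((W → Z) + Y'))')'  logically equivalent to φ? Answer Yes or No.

No

Check the formula against φ row by row:
  X=0, Y=0, Z=0, W=0: formula gives 1, φ = 1 ✓
  X=0, Y=0, Z=0, W=1: formula gives 1, φ = 1 ✓
  X=0, Y=0, Z=1, W=0: formula gives 1, φ = 1 ✓
  X=0, Y=0, Z=1, W=1: formula gives 0, φ = 0 ✓
  …
  X=1, Y=1, Z=0, W=1: formula gives 0, but φ = 1 ✗
Row (1,1,0,1) is a counterexample, so the formula is not equivalent to φ.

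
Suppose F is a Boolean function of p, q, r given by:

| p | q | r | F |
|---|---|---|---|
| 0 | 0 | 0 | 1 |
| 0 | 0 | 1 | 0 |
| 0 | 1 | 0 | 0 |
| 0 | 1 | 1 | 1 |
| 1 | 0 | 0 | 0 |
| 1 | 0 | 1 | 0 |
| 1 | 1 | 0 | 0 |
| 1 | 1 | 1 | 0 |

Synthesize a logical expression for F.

Collect the rows where F=1 — (0,0,0), (0,1,1) — and write one minterm per row: ¬p·¬q·¬r, ¬p·q·r. Their union (logical OR) reproduces the table exactly.

F(p, q, r) = ((¬p ∧ ¬q) ∧ ¬r) ∨ ((¬p ∧ q) ∧ r)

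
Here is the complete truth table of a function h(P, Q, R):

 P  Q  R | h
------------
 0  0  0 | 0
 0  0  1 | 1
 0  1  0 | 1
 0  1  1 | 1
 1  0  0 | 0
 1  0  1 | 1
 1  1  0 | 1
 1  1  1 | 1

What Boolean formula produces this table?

The 0-rows are (0,0,0), (1,0,0). Take each as a conjunction (¬P·¬Q·¬R, P·¬Q·¬R), form their disjunction, and complement — that gives a formula that is 1 everywhere h is.

h(P, Q, R) = NOT (((NOT P AND NOT Q) AND NOT R) OR ((P AND NOT Q) AND NOT R))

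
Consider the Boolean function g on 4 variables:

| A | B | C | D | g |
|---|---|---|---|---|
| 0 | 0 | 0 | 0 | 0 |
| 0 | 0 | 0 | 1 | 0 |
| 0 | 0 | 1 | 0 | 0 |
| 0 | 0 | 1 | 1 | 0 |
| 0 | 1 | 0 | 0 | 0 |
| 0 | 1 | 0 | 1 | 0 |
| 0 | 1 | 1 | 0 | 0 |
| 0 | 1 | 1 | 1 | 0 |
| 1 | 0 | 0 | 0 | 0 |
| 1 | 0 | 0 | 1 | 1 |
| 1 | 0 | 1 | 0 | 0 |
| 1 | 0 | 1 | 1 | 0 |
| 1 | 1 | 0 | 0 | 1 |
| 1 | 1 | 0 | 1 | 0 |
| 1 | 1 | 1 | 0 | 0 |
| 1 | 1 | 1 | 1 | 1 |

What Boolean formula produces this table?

g(A, B, C, D) = ((((A ∧ ¬B) ∧ ¬C) ∧ D) ∨ (((A ∧ B) ∧ ¬C) ∧ ¬D)) ∨ (((A ∧ B) ∧ C) ∧ D)

The 1-rows are (1,0,0,1), (1,1,0,0), (1,1,1,1). Each contributes one minterm — A·¬B·¬C·D; A·B·¬C·¬D; A·B·C·D — and their disjunction is a sum-of-products form of g.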